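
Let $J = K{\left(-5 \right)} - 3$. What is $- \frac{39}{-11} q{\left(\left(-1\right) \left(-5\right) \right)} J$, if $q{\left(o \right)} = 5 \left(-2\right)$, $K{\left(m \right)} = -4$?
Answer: $\frac{2730}{11} \approx 248.18$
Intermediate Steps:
$q{\left(o \right)} = -10$
$J = -7$ ($J = -4 - 3 = -7$)
$- \frac{39}{-11} q{\left(\left(-1\right) \left(-5\right) \right)} J = - \frac{39}{-11} \left(-10\right) \left(-7\right) = \left(-39\right) \left(- \frac{1}{11}\right) \left(-10\right) \left(-7\right) = \frac{39}{11} \left(-10\right) \left(-7\right) = \left(- \frac{390}{11}\right) \left(-7\right) = \frac{2730}{11}$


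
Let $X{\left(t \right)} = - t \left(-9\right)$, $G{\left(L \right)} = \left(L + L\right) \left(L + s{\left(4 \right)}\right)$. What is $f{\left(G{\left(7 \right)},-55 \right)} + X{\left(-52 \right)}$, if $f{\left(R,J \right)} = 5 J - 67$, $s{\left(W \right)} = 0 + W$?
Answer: $-810$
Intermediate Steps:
$s{\left(W \right)} = W$
$G{\left(L \right)} = 2 L \left(4 + L\right)$ ($G{\left(L \right)} = \left(L + L\right) \left(L + 4\right) = 2 L \left(4 + L\right)$)
$f{\left(R,J \right)} = -67 + 5 J$
$X{\left(t \right)} = 9 t$
$f{\left(G{\left(7 \right)},-55 \right)} + X{\left(-52 \right)} = \left(-67 + 5 \left(-55\right)\right) + 9 \left(-52\right) = \left(-67 - 275\right) - 468 = -342 - 468 = -810$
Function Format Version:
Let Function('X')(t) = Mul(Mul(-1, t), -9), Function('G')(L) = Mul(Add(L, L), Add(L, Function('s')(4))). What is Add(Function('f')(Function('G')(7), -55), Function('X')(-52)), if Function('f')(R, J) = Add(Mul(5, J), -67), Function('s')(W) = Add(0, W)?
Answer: -810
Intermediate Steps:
Function('s')(W) = W
Function('G')(L) = Mul(2, L, Add(4, L)) (Function('G')(L) = Mul(Add(L, L), Add(L, 4)) = Mul(Mul(2, L), Add(4, L)) = Mul(2, L, Add(4, L)))
Function('f')(R, J) = Add(-67, Mul(5, J))
Function('X')(t) = Mul(9, t)
Add(Function('f')(Function('G')(7), -55), Function('X')(-52)) = Add(Add(-67, Mul(5, -55)), Mul(9, -52)) = Add(Add(-67, -275), -468) = Add(-342, -468) = -810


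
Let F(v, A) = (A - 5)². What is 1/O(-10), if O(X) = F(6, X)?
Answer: 1/225 ≈ 0.0044444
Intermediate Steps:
F(v, A) = (-5 + A)²
O(X) = (-5 + X)²
1/O(-10) = 1/((-5 - 10)²) = 1/((-15)²) = 1/225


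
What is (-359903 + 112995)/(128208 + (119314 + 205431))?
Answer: -246908/452953 ≈ -0.54511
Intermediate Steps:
(-359903 + 112995)/(128208 + (119314 + 205431)) = -246908/(128208 + 324745) = -246908/452953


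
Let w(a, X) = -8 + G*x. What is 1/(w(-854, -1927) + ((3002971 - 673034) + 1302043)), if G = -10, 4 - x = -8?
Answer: 1/3631852 ≈ 2.7534e-7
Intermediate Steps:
x = 12 (x = 4 - 1*(-8) = 4 + 8 = 12)
w(a, X) = -128 (w(a, X) = -8 - 10*12 = -8 - 120 = -128)
1/(w(-854, -1927) + ((3002971 - 673034) + 1302043)) = 1/(-128 + ((3002971 - 673034) + 1302043)) = 1/(-128 + (2329937 + 1302043)) = 1/(-128 + 3631980) = 1/3631852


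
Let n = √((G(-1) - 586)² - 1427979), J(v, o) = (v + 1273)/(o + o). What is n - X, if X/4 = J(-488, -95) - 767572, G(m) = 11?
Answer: 58335786/19 + I*√1097354 ≈ 3.0703e+6 + 1047.5*I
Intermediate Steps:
J(v, o) = (1273 + v)/(2*o) (J(v, o) = (1273 + v)/((2*o)) = (1273 + v)*(1/(2*o)) = (1273 + v)/(2*o))
X = -58335786/19 (X = 4*((½)*(1273 - 488)/(-95) - 767572) = 4*((½)*(-1/95)*785 - 767572) = 4*(-157/38 - 767572) = 4*(-29167893/38) = -58335786/19 ≈ -3.0703e+6)
n = I*√1097354 (n = √((11 - 586)² - 1427979) = √((-575)² - 1427979) = √(330625 - 1427979) = √(-1097354) = I*√1097354 ≈ 1047.5*I)
n - X = I*√1097354 - 1*(-58335786/19) = I*√1097354 + 58335786/19 = 58335786/19 + I*√1097354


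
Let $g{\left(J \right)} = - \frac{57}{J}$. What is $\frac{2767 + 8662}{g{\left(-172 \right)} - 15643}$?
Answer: $- \frac{1965788}{2690539} \approx -0.73063$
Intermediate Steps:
$\frac{2767 + 8662}{g{\left(-172 \right)} - 15643} = \frac{2767 + 8662}{- \frac{57}{-172} - 15643} = \frac{11429}{\left(-57\right) \left(- \frac{1}{172}\right) - 15643} = \frac{11429}{\frac{57}{172} - 15643} = \frac{11429}{- \frac{2690539}{172}} = 11429 \left(- \frac{172}{2690539}\right) = - \frac{1965788}{2690539}$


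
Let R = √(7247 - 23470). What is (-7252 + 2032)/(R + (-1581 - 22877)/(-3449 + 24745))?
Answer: 75524347360/204390192337 + 65760344320*I*√16223/204390192337 ≈ 0.36951 + 40.98*I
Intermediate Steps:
R = I*√16223 (R = √(-16223) = I*√16223 ≈ 127.37*I)
(-7252 + 2032)/(R + (-1581 - 22877)/(-3449 + 24745)) = (-7252 + 2032)/(I*√16223 + (-1581 - 22877)/(-3449 + 24745)) = -5220/(I*√16223 - 24458/21296) = -5220/(I*√16223 - 24458*1/21296) = -5220/(I*√16223 - 12229/10648) = -5220/(-12229/10648 + I*√16223)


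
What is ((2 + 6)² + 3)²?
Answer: 4489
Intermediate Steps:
((2 + 6)² + 3)² = (8² + 3)² = (64 + 3)² = 67² = 4489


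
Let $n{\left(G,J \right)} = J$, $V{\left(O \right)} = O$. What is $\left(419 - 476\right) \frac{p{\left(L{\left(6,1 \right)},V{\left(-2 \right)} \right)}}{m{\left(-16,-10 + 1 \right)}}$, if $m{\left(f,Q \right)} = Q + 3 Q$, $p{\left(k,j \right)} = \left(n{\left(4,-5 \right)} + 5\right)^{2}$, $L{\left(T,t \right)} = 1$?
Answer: $0$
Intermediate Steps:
$p{\left(k,j \right)} = 0$ ($p{\left(k,j \right)} = \left(-5 + 5\right)^{2} = 0^{2} = 0$)
$m{\left(f,Q \right)} = 4 Q$
$\left(419 - 476\right) \frac{p{\left(L{\left(6,1 \right)},V{\left(-2 \right)} \right)}}{m{\left(-16,-10 + 1 \right)}} = \left(419 - 476\right) \frac{0}{4 \left(-10 + 1\right)} = - 57 \frac{0}{4 \left(-9\right)} = - 57 \frac{0}{-36} = - 57 \cdot 0 \left(- \frac{1}{36}\right) = \left(-57\right) 0 = 0$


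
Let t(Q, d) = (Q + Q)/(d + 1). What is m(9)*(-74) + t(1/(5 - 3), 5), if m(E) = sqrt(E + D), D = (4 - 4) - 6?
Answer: 1/6 - 74*sqrt(3) ≈ -128.01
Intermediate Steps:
D = -6 (D = 0 - 6 = -6)
t(Q, d) = 2*Q/(1 + d) (t(Q, d) = (2*Q)/(1 + d) = 2*Q/(1 + d))
m(E) = sqrt(-6 + E) (m(E) = sqrt(E - 6) = sqrt(-6 + E))
m(9)*(-74) + t(1/(5 - 3), 5) = sqrt(-6 + 9)*(-74) + 2/((5 - 3)*(1 + 5)) = sqrt(3)*(-74) + 2/(2*6) = -74*sqrt(3) + 2*(1/2)*(1/6) = -74*sqrt(3) + 1/6 = 1/6 - 74*sqrt(3)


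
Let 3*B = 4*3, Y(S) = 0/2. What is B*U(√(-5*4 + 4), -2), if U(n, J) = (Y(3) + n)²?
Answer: -64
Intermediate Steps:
Y(S) = 0 (Y(S) = 0*(½) = 0)
U(n, J) = n² (U(n, J) = (0 + n)² = n²)
B = 4 (B = (4*3)/3 = (⅓)*12 = 4)
B*U(√(-5*4 + 4), -2) = 4*(√(-5*4 + 4))² = 4*(√(-20 + 4))² = 4*(√(-16))² = 4*(4*I)² = 4*(-16) = -64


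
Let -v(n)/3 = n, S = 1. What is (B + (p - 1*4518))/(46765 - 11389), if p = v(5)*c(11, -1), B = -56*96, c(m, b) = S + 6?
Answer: -303/1072 ≈ -0.28265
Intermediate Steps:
c(m, b) = 7 (c(m, b) = 1 + 6 = 7)
v(n) = -3*n
B = -5376
p = -105 (p = -3*5*7 = -15*7 = -105)
(B + (p - 1*4518))/(46765 - 11389) = (-5376 + (-105 - 1*4518))/(46765 - 11389) = (-5376 + (-105 - 4518))/35376 = (-5376 - 4623)*(1/35376) = -9999*1/35376 = -303/1072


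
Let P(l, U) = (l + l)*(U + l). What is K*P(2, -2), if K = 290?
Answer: 0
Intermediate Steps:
P(l, U) = 2*l*(U + l) (P(l, U) = (2*l)*(U + l) = 2*l*(U + l))
K*P(2, -2) = 290*(2*2*(-2 + 2)) = 290*(2*2*0) = 290*0 = 0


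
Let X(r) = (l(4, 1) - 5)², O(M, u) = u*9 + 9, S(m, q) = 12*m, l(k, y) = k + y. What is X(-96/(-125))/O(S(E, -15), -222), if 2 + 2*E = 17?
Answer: 0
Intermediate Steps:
E = 15/2 (E = -1 + (½)*17 = -1 + 17/2 = 15/2 ≈ 7.5000)
O(M, u) = 9 + 9*u (O(M, u) = 9*u + 9 = 9 + 9*u)
X(r) = 0 (X(r) = ((4 + 1) - 5)² = (5 - 5)² = 0² = 0)
X(-96/(-125))/O(S(E, -15), -222) = 0/(9 + 9*(-222)) = 0/(9 - 1998) = 0/(-1989) = 0*(-1/1989) = 0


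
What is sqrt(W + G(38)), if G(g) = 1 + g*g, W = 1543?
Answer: 6*sqrt(83) ≈ 54.663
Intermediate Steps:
G(g) = 1 + g**2
sqrt(W + G(38)) = sqrt(1543 + (1 + 38**2)) = sqrt(1543 + (1 + 1444)) = sqrt(1543 + 1445) = sqrt(2988) = 6*sqrt(83)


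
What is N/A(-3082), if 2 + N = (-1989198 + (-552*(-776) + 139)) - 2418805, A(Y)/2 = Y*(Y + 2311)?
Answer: -1989757/2376222 ≈ -0.83736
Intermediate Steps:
A(Y) = 2*Y*(2311 + Y) (A(Y) = 2*(Y*(Y + 2311)) = 2*(Y*(2311 + Y)) = 2*Y*(2311 + Y))
N = -3979514 (N = -2 + ((-1989198 + (-552*(-776) + 139)) - 2418805) = -2 + ((-1989198 + (428352 + 139)) - 2418805) = -2 + ((-1989198 + 428491) - 2418805) = -2 + (-1560707 - 2418805) = -2 - 3979512 = -3979514)
N/A(-3082) = -3979514*(-1/(6164*(2311 - 3082))) = -3979514/(2*(-3082)*(-771)) = -3979514/4752444 = -3979514*1/4752444 = -1989757/2376222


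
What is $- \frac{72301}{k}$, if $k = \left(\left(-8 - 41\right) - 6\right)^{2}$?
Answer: $- \frac{72301}{3025} \approx -23.901$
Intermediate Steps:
$k = 3025$ ($k = \left(-49 - 6\right)^{2} = \left(-55\right)^{2} = 3025$)
$- \frac{72301}{k} = - \frac{72301}{3025}$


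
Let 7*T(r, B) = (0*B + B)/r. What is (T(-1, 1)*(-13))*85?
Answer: 1105/7 ≈ 157.86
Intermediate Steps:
T(r, B) = B/(7*r) (T(r, B) = ((0*B + B)/r)/7 = ((0 + B)/r)/7 = (B/r)/7 = B/(7*r))
(T(-1, 1)*(-13))*85 = (((1/7)*1/(-1))*(-13))*85 = (((1/7)*1*(-1))*(-13))*85 = -1/7*(-13)*85 = (13/7)*85 = 1105/7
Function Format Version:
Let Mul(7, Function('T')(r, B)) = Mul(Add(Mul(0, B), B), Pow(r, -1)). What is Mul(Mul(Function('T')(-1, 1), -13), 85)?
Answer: Rational(1105, 7) ≈ 157.86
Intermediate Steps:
Function('T')(r, B) = Mul(Rational(1, 7), B, Pow(r, -1)) (Function('T')(r, B) = Mul(Rational(1, 7), Mul(Add(Mul(0, B), B), Pow(r, -1))) = Mul(Rational(1, 7), Mul(Add(0, B), Pow(r, -1))) = Mul(Rational(1, 7), Mul(B, Pow(r, -1))) = Mul(Rational(1, 7), B, Pow(r, -1)))
Mul(Mul(Function('T')(-1, 1), -13), 85) = Mul(Mul(Mul(Rational(1, 7), 1, Pow(-1, -1)), -13), 85) = Mul(Mul(Mul(Rational(1, 7), 1, -1), -13), 85) = Mul(Mul(Rational(-1, 7), -13), 85) = Mul(Rational(13, 7), 85) = Rational(1105, 7)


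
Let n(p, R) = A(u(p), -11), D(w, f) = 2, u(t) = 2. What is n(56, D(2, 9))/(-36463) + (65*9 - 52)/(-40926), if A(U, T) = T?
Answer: -18984593/1492284738 ≈ -0.012722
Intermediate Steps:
n(p, R) = -11
n(56, D(2, 9))/(-36463) + (65*9 - 52)/(-40926) = -11/(-36463) + (65*9 - 52)/(-40926) = -11*(-1/36463) + (585 - 52)*(-1/40926) = 11/36463 + 533*(-1/40926) = 11/36463 - 533/40926 = -18984593/1492284738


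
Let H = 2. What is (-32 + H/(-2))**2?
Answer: 1089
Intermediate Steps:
(-32 + H/(-2))**2 = (-32 + 2/(-2))**2 = (-32 + 2*(-1/2))**2 = (-32 - 1)**2 = (-33)**2 = 1089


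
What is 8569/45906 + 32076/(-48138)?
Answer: -176664389/368303838 ≈ -0.47967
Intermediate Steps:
8569/45906 + 32076/(-48138) = 8569*(1/45906) + 32076*(-1/48138) = 8569/45906 - 5346/8023 = -176664389/368303838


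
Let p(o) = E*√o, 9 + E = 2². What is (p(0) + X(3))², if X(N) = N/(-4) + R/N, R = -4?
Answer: 625/144 ≈ 4.3403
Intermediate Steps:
X(N) = -4/N - N/4 (X(N) = N/(-4) - 4/N = N*(-¼) - 4/N = -N/4 - 4/N = -4/N - N/4)
E = -5 (E = -9 + 2² = -9 + 4 = -5)
p(o) = -5*√o
(p(0) + X(3))² = (-5*√0 + (-4/3 - ¼*3))² = (-5*0 + (-4*⅓ - ¾))² = (0 + (-4/3 - ¾))² = (0 - 25/12)² = (-25/12)² = 625/144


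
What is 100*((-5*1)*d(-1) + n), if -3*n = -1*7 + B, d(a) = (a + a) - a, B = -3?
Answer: 2500/3 ≈ 833.33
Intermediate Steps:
d(a) = a (d(a) = 2*a - a = a)
n = 10/3 (n = -(-1*7 - 3)/3 = -(-7 - 3)/3 = -1/3*(-10) = 10/3 ≈ 3.3333)
100*((-5*1)*d(-1) + n) = 100*(-5*1*(-1) + 10/3) = 100*(-5*(-1) + 10/3) = 100*(5 + 10/3) = 100*(25/3) = 2500/3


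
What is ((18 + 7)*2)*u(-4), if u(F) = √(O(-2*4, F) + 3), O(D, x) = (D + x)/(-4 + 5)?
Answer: 150*I ≈ 150.0*I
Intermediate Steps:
O(D, x) = D + x (O(D, x) = (D + x)/1 = (D + x)*1 = D + x)
u(F) = √(-5 + F) (u(F) = √((-2*4 + F) + 3) = √((-8 + F) + 3) = √(-5 + F))
((18 + 7)*2)*u(-4) = ((18 + 7)*2)*√(-5 - 4) = (25*2)*√(-9) = 50*(3*I) = 150*I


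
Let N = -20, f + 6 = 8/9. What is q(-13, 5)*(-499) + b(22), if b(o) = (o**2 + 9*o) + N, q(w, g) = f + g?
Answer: 6457/9 ≈ 717.44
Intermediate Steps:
f = -46/9 (f = -6 + 8/9 = -46/9 ≈ -5.1111)
q(w, g) = -46/9 + g
b(o) = -20 + o**2 + 9*o (b(o) = (o**2 + 9*o) - 20 = -20 + o**2 + 9*o)
q(-13, 5)*(-499) + b(22) = (-46/9 + 5)*(-499) + (-20 + 22**2 + 9*22) = -1/9*(-499) + (-20 + 484 + 198) = 499/9 + 662 = 6457/9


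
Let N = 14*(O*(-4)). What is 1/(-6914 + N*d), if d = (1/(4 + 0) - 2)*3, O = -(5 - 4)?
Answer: -1/7208 ≈ -0.00013873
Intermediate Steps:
O = -1 (O = -1*1 = -1)
N = 56 (N = 14*(-1*(-4)) = 14*4 = 56)
d = -21/4 (d = (1/4 - 2)*3 = (¼ - 2)*3 = -7/4*3 = -21/4 ≈ -5.2500)
1/(-6914 + N*d) = 1/(-6914 + 56*(-21/4)) = 1/(-6914 - 294) = 1/(-7208) = -1/7208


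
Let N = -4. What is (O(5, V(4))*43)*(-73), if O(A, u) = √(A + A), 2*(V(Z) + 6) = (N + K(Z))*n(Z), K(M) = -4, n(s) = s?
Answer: -3139*√10 ≈ -9926.4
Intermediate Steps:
V(Z) = -6 - 4*Z (V(Z) = -6 + ((-4 - 4)*Z)/2 = -6 + (-8*Z)/2 = -6 - 4*Z)
O(A, u) = √2*√A (O(A, u) = √(2*A) = √2*√A)
(O(5, V(4))*43)*(-73) = ((√2*√5)*43)*(-73) = (√10*43)*(-73) = (43*√10)*(-73) = -3139*√10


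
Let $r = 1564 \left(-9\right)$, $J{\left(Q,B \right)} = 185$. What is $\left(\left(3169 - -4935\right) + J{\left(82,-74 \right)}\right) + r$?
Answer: $-5787$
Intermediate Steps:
$r = -14076$
$\left(\left(3169 - -4935\right) + J{\left(82,-74 \right)}\right) + r = \left(\left(3169 - -4935\right) + 185\right) - 14076 = \left(\left(3169 + 4935\right) + 185\right) - 14076 = \left(8104 + 185\right) - 14076 = 8289 - 14076 = -5787$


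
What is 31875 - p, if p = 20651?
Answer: 11224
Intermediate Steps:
31875 - p = 31875 - 1*20651 = 31875 - 20651 = 11224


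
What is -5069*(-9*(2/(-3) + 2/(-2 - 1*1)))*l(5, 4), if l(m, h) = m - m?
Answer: 0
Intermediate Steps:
l(m, h) = 0
-5069*(-9*(2/(-3) + 2/(-2 - 1*1)))*l(5, 4) = -5069*(-9*(2/(-3) + 2/(-2 - 1*1)))*0 = -5069*(-9*(2*(-⅓) + 2/(-2 - 1)))*0 = -5069*(-9*(-⅔ + 2/(-3)))*0 = -5069*(-9*(-⅔ + 2*(-⅓)))*0 = -5069*(-9*(-⅔ - ⅔))*0 = -5069*(-9*(-4/3))*0 = -60828*0 = -5069*0 = 0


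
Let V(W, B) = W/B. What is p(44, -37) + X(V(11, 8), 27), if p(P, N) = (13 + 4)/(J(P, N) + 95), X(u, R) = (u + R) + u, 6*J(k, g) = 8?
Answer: 2035/68 ≈ 29.926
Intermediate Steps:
J(k, g) = 4/3 (J(k, g) = (1/6)*8 = 4/3)
X(u, R) = R + 2*u (X(u, R) = (R + u) + u = R + 2*u)
p(P, N) = 3/17 (p(P, N) = (13 + 4)/(4/3 + 95) = 17/(289/3) = 17*(3/289) = 3/17)
p(44, -37) + X(V(11, 8), 27) = 3/17 + (27 + 2*(11/8)) = 3/17 + (27 + 11/4) = 3/17 + 119/4 = 2035/68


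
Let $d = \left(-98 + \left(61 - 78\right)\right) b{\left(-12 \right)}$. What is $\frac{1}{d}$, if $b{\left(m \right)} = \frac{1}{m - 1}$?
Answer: $\frac{13}{115} \approx 0.11304$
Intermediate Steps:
$b{\left(m \right)} = \frac{1}{-1 + m}$
$d = \frac{115}{13}$ ($d = \frac{-98 + \left(61 - 78\right)}{-1 - 12} = \frac{-98 + \left(61 - 78\right)}{-13} = \left(-98 - 17\right) \left(- \frac{1}{13}\right) = \left(-115\right) \left(- \frac{1}{13}\right) = \frac{115}{13} \approx 8.8462$)
$\frac{1}{d} = \frac{1}{\frac{115}{13}} = \frac{13}{115}$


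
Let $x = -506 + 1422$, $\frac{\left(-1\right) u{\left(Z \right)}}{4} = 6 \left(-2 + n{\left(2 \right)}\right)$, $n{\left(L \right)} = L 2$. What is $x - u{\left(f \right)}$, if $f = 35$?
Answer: $964$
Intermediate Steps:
$n{\left(L \right)} = 2 L$
$u{\left(Z \right)} = -48$ ($u{\left(Z \right)} = - 4 \cdot 6 \left(-2 + 2 \cdot 2\right) = - 4 \cdot 6 \left(-2 + 4\right) = - 4 \cdot 6 \cdot 2 = \left(-4\right) 12 = -48$)
$x = 916$
$x - u{\left(f \right)} = 916 - -48 = 916 + 48 = 964$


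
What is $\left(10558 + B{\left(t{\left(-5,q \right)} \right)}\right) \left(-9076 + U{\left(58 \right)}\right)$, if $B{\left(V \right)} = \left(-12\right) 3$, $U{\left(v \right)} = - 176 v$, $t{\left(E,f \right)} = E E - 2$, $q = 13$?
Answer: $-202906248$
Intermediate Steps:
$t{\left(E,f \right)} = -2 + E^{2}$ ($t{\left(E,f \right)} = E^{2} - 2 = -2 + E^{2}$)
$B{\left(V \right)} = -36$
$\left(10558 + B{\left(t{\left(-5,q \right)} \right)}\right) \left(-9076 + U{\left(58 \right)}\right) = \left(10558 - 36\right) \left(-9076 - 10208\right) = 10522 \left(-9076 - 10208\right) = 10522 \left(-19284\right) = -202906248$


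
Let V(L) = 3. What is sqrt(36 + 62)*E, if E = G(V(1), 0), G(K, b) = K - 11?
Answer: -56*sqrt(2) ≈ -79.196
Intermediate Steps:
G(K, b) = -11 + K
E = -8 (E = -11 + 3 = -8)
sqrt(36 + 62)*E = sqrt(36 + 62)*(-8) = sqrt(98)*(-8) = (7*sqrt(2))*(-8) = -56*sqrt(2)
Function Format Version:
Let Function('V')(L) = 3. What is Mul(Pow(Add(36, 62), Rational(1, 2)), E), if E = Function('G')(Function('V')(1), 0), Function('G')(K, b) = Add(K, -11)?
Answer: Mul(-56, Pow(2, Rational(1, 2))) ≈ -79.196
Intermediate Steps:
Function('G')(K, b) = Add(-11, K)
E = -8 (E = Add(-11, 3) = -8)
Mul(Pow(Add(36, 62), Rational(1, 2)), E) = Mul(Pow(Add(36, 62), Rational(1, 2)), -8) = Mul(Pow(98, Rational(1, 2)), -8) = Mul(Mul(7, Pow(2, Rational(1, 2))), -8) = Mul(-56, Pow(2, Rational(1, 2)))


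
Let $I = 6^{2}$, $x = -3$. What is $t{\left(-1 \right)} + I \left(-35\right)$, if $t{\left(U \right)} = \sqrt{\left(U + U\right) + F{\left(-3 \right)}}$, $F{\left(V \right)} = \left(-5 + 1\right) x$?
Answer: $-1260 + \sqrt{10} \approx -1256.8$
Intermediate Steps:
$F{\left(V \right)} = 12$ ($F{\left(V \right)} = \left(-5 + 1\right) \left(-3\right) = \left(-4\right) \left(-3\right) = 12$)
$I = 36$
$t{\left(U \right)} = \sqrt{12 + 2 U}$ ($t{\left(U \right)} = \sqrt{\left(U + U\right) + 12} = \sqrt{2 U + 12} = \sqrt{12 + 2 U}$)
$t{\left(-1 \right)} + I \left(-35\right) = \sqrt{12 + 2 \left(-1\right)} + 36 \left(-35\right) = \sqrt{12 - 2} - 1260 = \sqrt{10} - 1260 = -1260 + \sqrt{10}$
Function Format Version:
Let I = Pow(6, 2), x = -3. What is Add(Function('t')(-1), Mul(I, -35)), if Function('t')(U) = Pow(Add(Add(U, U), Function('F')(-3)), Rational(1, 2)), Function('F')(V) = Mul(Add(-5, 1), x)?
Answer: Add(-1260, Pow(10, Rational(1, 2))) ≈ -1256.8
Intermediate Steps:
Function('F')(V) = 12 (Function('F')(V) = Mul(Add(-5, 1), -3) = Mul(-4, -3) = 12)
I = 36
Function('t')(U) = Pow(Add(12, Mul(2, U)), Rational(1, 2)) (Function('t')(U) = Pow(Add(Add(U, U), 12), Rational(1, 2)) = Pow(Add(Mul(2, U), 12), Rational(1, 2)) = Pow(Add(12, Mul(2, U)), Rational(1, 2)))
Add(Function('t')(-1), Mul(I, -35)) = Add(Pow(Add(12, Mul(2, -1)), Rational(1, 2)), Mul(36, -35)) = Add(Pow(Add(12, -2), Rational(1, 2)), -1260) = Add(Pow(10, Rational(1, 2)), -1260) = Add(-1260, Pow(10, Rational(1, 2)))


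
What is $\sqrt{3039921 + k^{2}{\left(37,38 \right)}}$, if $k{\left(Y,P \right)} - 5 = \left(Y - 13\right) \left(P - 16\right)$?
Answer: $\sqrt{3324010} \approx 1823.2$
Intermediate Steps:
$k{\left(Y,P \right)} = 5 + \left(-16 + P\right) \left(-13 + Y\right)$ ($k{\left(Y,P \right)} = 5 + \left(Y - 13\right) \left(P - 16\right) = 5 + \left(-13 + Y\right) \left(-16 + P\right) = 5 + \left(-16 + P\right) \left(-13 + Y\right)$)
$\sqrt{3039921 + k^{2}{\left(37,38 \right)}} = \sqrt{3039921 + \left(213 - 592 - 494 + 38 \cdot 37\right)^{2}} = \sqrt{3039921 + \left(213 - 592 - 494 + 1406\right)^{2}} = \sqrt{3039921 + 533^{2}} = \sqrt{3039921 + 284089} = \sqrt{3324010}$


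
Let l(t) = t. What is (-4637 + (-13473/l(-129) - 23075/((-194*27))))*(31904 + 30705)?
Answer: -63854541880775/225234 ≈ -2.8350e+8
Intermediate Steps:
(-4637 + (-13473/l(-129) - 23075/((-194*27))))*(31904 + 30705) = (-4637 + (-13473/(-129) - 23075/((-194*27))))*(31904 + 30705) = (-4637 + (-13473*(-1/129) - 23075/(-5238)))*62609 = (-4637 + (4491/43 - 23075*(-1/5238)))*62609 = (-4637 + (4491/43 + 23075/5238))*62609 = (-4637 + 24516083/225234)*62609 = -1019893975/225234*62609 = -63854541880775/225234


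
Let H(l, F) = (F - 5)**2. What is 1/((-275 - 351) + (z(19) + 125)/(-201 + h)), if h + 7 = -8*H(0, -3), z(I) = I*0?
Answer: -144/90169 ≈ -0.0015970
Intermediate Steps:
z(I) = 0
H(l, F) = (-5 + F)**2
h = -519 (h = -7 - 8*(-5 - 3)**2 = -7 - 8*(-8)**2 = -7 - 8*64 = -7 - 512 = -519)
1/((-275 - 351) + (z(19) + 125)/(-201 + h)) = 1/((-275 - 351) + (0 + 125)/(-201 - 519)) = 1/(-626 + 125/(-720)) = 1/(-626 + 125*(-1/720)) = 1/(-626 - 25/144) = 1/(-90169/144) = -144/90169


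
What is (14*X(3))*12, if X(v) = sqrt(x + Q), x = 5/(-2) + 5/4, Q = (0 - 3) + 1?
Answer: 84*I*sqrt(13) ≈ 302.87*I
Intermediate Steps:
Q = -2 (Q = -3 + 1 = -2)
x = -5/4 (x = 5*(-1/2) + 5*(1/4) = -5/2 + 5/4 = -5/4 ≈ -1.2500)
X(v) = I*sqrt(13)/2 (X(v) = sqrt(-5/4 - 2) = sqrt(-13/4) = I*sqrt(13)/2)
(14*X(3))*12 = (14*(I*sqrt(13)/2))*12 = (7*I*sqrt(13))*12 = 84*I*sqrt(13)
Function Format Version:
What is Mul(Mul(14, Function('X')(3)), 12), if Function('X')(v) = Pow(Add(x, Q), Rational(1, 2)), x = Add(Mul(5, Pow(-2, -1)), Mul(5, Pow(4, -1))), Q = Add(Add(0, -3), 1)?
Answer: Mul(84, I, Pow(13, Rational(1, 2))) ≈ Mul(302.87, I)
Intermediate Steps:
Q = -2 (Q = Add(-3, 1) = -2)
x = Rational(-5, 4) (x = Add(Mul(5, Rational(-1, 2)), Mul(5, Rational(1, 4))) = Add(Rational(-5, 2), Rational(5, 4)) = Rational(-5, 4) ≈ -1.2500)
Function('X')(v) = Mul(Rational(1, 2), I, Pow(13, Rational(1, 2))) (Function('X')(v) = Pow(Add(Rational(-5, 4), -2), Rational(1, 2)) = Pow(Rational(-13, 4), Rational(1, 2)) = Mul(Rational(1, 2), I, Pow(13, Rational(1, 2))))
Mul(Mul(14, Function('X')(3)), 12) = Mul(Mul(14, Mul(Rational(1, 2), I, Pow(13, Rational(1, 2)))), 12) = Mul(Mul(7, I, Pow(13, Rational(1, 2))), 12) = Mul(84, I, Pow(13, Rational(1, 2)))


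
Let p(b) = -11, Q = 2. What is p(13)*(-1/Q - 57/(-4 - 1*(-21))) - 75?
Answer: -1109/34 ≈ -32.618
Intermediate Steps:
p(13)*(-1/Q - 57/(-4 - 1*(-21))) - 75 = -11*(-1/2 - 57/(-4 - 1*(-21))) - 75 = -11*(-1*½ - 57/(-4 + 21)) - 75 = -11*(-½ - 57/17) - 75 = -11*(-131/34) - 75 = 1441/34 - 75 = -1109/34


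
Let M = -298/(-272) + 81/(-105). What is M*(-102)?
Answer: -4629/140 ≈ -33.064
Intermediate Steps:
M = 1543/4760 (M = -298*(-1/272) + 81*(-1/105) = 149/136 - 27/35 = 1543/4760 ≈ 0.32416)
M*(-102) = (1543/4760)*(-102) = -4629/140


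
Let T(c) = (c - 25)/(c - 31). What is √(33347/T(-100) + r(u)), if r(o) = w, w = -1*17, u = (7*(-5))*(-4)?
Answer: 6*√606435/25 ≈ 186.90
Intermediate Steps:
T(c) = (-25 + c)/(-31 + c)
u = 140 (u = -35*(-4) = 140)
w = -17
r(o) = -17
√(33347/T(-100) + r(u)) = √(33347/(((-25 - 100)/(-31 - 100))) - 17) = √(33347/((-125/(-131))) - 17) = √(33347/((-1/131*(-125))) - 17) = √(33347/(125/131) - 17) = √(33347*(131/125) - 17) = √(4368457/125 - 17) = √(4366332/125) = 6*√606435/25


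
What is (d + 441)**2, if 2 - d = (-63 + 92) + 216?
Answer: 39204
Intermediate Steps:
d = -243 (d = 2 - ((-63 + 92) + 216) = 2 - (29 + 216) = 2 - 1*245 = 2 - 245 = -243)
(d + 441)**2 = (-243 + 441)**2 = 198**2 = 39204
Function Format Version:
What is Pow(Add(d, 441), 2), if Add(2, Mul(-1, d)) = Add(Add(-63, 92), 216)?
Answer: 39204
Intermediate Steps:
d = -243 (d = Add(2, Mul(-1, Add(Add(-63, 92), 216))) = Add(2, Mul(-1, Add(29, 216))) = Add(2, Mul(-1, 245)) = Add(2, -245) = -243)
Pow(Add(d, 441), 2) = Pow(Add(-243, 441), 2) = Pow(198, 2) = 39204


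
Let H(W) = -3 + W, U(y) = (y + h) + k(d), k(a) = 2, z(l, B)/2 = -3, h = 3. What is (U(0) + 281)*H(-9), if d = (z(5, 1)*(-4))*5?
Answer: -3432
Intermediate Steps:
z(l, B) = -6 (z(l, B) = 2*(-3) = -6)
d = 120 (d = -6*(-4)*5 = 24*5 = 120)
U(y) = 5 + y (U(y) = (y + 3) + 2 = (3 + y) + 2 = 5 + y)
(U(0) + 281)*H(-9) = ((5 + 0) + 281)*(-3 - 9) = (5 + 281)*(-12) = 286*(-12) = -3432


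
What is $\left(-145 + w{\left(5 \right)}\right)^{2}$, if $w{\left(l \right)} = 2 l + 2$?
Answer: $17689$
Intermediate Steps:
$w{\left(l \right)} = 2 + 2 l$
$\left(-145 + w{\left(5 \right)}\right)^{2} = \left(-145 + \left(2 + 2 \cdot 5\right)\right)^{2} = \left(-145 + \left(2 + 10\right)\right)^{2} = \left(-145 + 12\right)^{2} = \left(-133\right)^{2} = 17689$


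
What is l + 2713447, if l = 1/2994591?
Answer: 8125663965178/2994591 ≈ 2.7134e+6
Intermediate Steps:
l = 1/2994591 ≈ 3.3394e-7
l + 2713447 = 1/2994591 + 2713447 = 8125663965178/2994591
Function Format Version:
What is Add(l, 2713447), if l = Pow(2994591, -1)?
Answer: Rational(8125663965178, 2994591) ≈ 2.7134e+6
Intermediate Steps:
l = Rational(1, 2994591) ≈ 3.3394e-7
Add(l, 2713447) = Add(Rational(1, 2994591), 2713447) = Rational(8125663965178, 2994591)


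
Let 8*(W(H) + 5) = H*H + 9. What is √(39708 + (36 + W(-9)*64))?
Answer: 4*√2509 ≈ 200.36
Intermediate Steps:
W(H) = -31/8 + H²/8 (W(H) = -5 + (H*H + 9)/8 = -5 + (H² + 9)/8 = -5 + (9 + H²)/8 = -5 + (9/8 + H²/8) = -31/8 + H²/8)
√(39708 + (36 + W(-9)*64)) = √(39708 + (36 + (-31/8 + (⅛)*(-9)²)*64)) = √(39708 + (36 + (-31/8 + (⅛)*81)*64)) = √(39708 + (36 + (-31/8 + 81/8)*64)) = √(39708 + (36 + (25/4)*64)) = √(39708 + (36 + 400)) = √(39708 + 436) = √40144 = 4*√2509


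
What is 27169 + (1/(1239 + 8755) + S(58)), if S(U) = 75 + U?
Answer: 272856189/9994 ≈ 27302.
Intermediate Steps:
27169 + (1/(1239 + 8755) + S(58)) = 27169 + (1/(1239 + 8755) + (75 + 58)) = 27169 + (1/9994 + 133) = 27169 + 1329203/9994 = 272856189/9994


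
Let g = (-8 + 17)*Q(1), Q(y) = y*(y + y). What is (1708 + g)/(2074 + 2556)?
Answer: 863/2315 ≈ 0.37279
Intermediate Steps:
Q(y) = 2*y² (Q(y) = y*(2*y) = 2*y²)
g = 18 (g = (-8 + 17)*(2*1²) = 9*(2*1) = 9*2 = 18)
(1708 + g)/(2074 + 2556) = (1708 + 18)/(2074 + 2556) = 1726/4630 = 1726*(1/4630) = 863/2315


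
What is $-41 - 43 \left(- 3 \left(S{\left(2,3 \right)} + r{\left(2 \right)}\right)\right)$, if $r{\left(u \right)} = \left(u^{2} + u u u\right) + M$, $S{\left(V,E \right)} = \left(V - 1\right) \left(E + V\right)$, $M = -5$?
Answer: $1507$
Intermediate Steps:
$S{\left(V,E \right)} = \left(-1 + V\right) \left(E + V\right)$
$r{\left(u \right)} = -5 + u^{2} + u^{3}$ ($r{\left(u \right)} = \left(u^{2} + u u u\right) - 5 = \left(u^{2} + u^{2} u\right) - 5 = \left(u^{2} + u^{3}\right) - 5 = -5 + u^{2} + u^{3}$)
$-41 - 43 \left(- 3 \left(S{\left(2,3 \right)} + r{\left(2 \right)}\right)\right) = -41 - 43 \left(- 3 \left(\left(2^{2} - 3 - 2 + 3 \cdot 2\right) + \left(-5 + 2^{2} + 2^{3}\right)\right)\right) = -41 - 43 \left(- 3 \left(\left(4 - 3 - 2 + 6\right) + \left(-5 + 4 + 8\right)\right)\right) = -41 - 43 \left(- 3 \left(5 + 7\right)\right) = -41 - 43 \left(\left(-3\right) 12\right) = -41 - -1548 = -41 + 1548 = 1507$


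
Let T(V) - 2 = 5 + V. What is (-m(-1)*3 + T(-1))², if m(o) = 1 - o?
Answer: 0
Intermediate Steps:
T(V) = 7 + V (T(V) = 2 + (5 + V) = 7 + V)
(-m(-1)*3 + T(-1))² = (-(1 - 1*(-1))*3 + (7 - 1))² = (-(1 + 1)*3 + 6)² = (-1*2*3 + 6)² = (-2*3 + 6)² = (-6 + 6)² = 0² = 0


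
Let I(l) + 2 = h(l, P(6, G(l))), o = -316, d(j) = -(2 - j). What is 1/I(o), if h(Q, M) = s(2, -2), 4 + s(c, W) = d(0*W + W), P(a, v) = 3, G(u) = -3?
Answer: -⅒ ≈ -0.10000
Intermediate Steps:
d(j) = -2 + j
s(c, W) = -6 + W (s(c, W) = -4 + (-2 + (0*W + W)) = -4 + (-2 + (0 + W)) = -4 + (-2 + W) = -6 + W)
h(Q, M) = -8 (h(Q, M) = -6 - 2 = -8)
I(l) = -10 (I(l) = -2 - 8 = -10)
1/I(o) = 1/(-10) = -⅒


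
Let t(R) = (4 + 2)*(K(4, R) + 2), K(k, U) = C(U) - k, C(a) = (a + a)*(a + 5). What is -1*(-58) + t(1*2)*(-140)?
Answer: -21782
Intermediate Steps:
C(a) = 2*a*(5 + a) (C(a) = (2*a)*(5 + a) = 2*a*(5 + a))
K(k, U) = -k + 2*U*(5 + U) (K(k, U) = 2*U*(5 + U) - k = -k + 2*U*(5 + U))
t(R) = -12 + 12*R*(5 + R) (t(R) = (4 + 2)*((-1*4 + 2*R*(5 + R)) + 2) = 6*((-4 + 2*R*(5 + R)) + 2) = 6*(-2 + 2*R*(5 + R)) = -12 + 12*R*(5 + R))
-1*(-58) + t(1*2)*(-140) = -1*(-58) + (-12 + 12*(1*2)*(5 + 1*2))*(-140) = 58 + (-12 + 12*2*(5 + 2))*(-140) = 58 + (-12 + 12*2*7)*(-140) = 58 + (-12 + 168)*(-140) = 58 + 156*(-140) = 58 - 21840 = -21782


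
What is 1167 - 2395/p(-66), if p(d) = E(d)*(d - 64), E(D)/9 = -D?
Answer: 18023627/15444 ≈ 1167.0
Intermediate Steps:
E(D) = -9*D (E(D) = 9*(-D) = -9*D)
p(d) = -9*d*(-64 + d) (p(d) = (-9*d)*(d - 64) = (-9*d)*(-64 + d) = -9*d*(-64 + d))
1167 - 2395/p(-66) = 1167 - 2395*(-1/(594*(64 - 1*(-66)))) = 1167 - 2395*(-1/(594*(64 + 66))) = 1167 - 2395/(9*(-66)*130) = 1167 - 2395/(-77220) = 1167 - 2395*(-1/77220) = 1167 + 479/15444 = 18023627/15444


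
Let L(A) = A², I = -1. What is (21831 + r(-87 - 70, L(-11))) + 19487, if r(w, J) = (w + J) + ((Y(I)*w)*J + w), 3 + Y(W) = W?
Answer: 117113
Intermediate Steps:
Y(W) = -3 + W
r(w, J) = J + 2*w - 4*J*w (r(w, J) = (w + J) + (((-3 - 1)*w)*J + w) = (J + w) + ((-4*w)*J + w) = (J + w) + (-4*J*w + w) = (J + w) + (w - 4*J*w) = J + 2*w - 4*J*w)
(21831 + r(-87 - 70, L(-11))) + 19487 = (21831 + ((-11)² + 2*(-87 - 70) - 4*(-11)²*(-87 - 70))) + 19487 = (21831 + (121 + 2*(-157) - 4*121*(-157))) + 19487 = (21831 + (121 - 314 + 75988)) + 19487 = (21831 + 75795) + 19487 = 97626 + 19487 = 117113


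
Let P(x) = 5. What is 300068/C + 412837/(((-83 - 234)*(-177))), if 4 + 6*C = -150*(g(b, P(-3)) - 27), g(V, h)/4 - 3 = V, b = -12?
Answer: 52459375387/265002807 ≈ 197.96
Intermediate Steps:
g(V, h) = 12 + 4*V
C = 4723/3 (C = -⅔ + (-150*((12 + 4*(-12)) - 27))/6 = -⅔ + (-150*((12 - 48) - 27))/6 = -⅔ + (-150*(-36 - 27))/6 = -⅔ + (-150*(-63))/6 = -⅔ + (⅙)*9450 = -⅔ + 1575 = 4723/3 ≈ 1574.3)
300068/C + 412837/(((-83 - 234)*(-177))) = 300068/(4723/3) + 412837/(((-83 - 234)*(-177))) = 300068*(3/4723) + 412837/((-317*(-177))) = 900204/4723 + 412837/56109 = 52459375387/265002807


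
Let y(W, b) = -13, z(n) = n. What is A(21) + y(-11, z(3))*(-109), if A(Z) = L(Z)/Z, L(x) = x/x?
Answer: 29758/21 ≈ 1417.0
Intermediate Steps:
L(x) = 1
A(Z) = 1/Z
A(21) + y(-11, z(3))*(-109) = 1/21 - 13*(-109) = 1/21 + 1417 = 29758/21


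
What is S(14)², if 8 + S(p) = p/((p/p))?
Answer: 36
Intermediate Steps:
S(p) = -8 + p (S(p) = -8 + p/((p/p)) = -8 + p/1 = -8 + p*1 = -8 + p)
S(14)² = (-8 + 14)² = 6² = 36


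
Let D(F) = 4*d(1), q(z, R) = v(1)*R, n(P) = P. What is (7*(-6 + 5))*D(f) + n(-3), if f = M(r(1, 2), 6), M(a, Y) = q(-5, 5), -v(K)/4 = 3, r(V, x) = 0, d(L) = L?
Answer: -31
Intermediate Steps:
v(K) = -12 (v(K) = -4*3 = -12)
q(z, R) = -12*R
M(a, Y) = -60 (M(a, Y) = -12*5 = -60)
f = -60
D(F) = 4 (D(F) = 4*1 = 4)
(7*(-6 + 5))*D(f) + n(-3) = (7*(-6 + 5))*4 - 3 = (7*(-1))*4 - 3 = -7*4 - 3 = -28 - 3 = -31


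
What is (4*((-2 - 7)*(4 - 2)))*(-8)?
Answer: 576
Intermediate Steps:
(4*((-2 - 7)*(4 - 2)))*(-8) = (4*(-9*2))*(-8) = (4*(-18))*(-8) = -72*(-8) = 576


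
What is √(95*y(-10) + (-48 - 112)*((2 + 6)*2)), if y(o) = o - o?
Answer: 16*I*√10 ≈ 50.596*I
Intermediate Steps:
y(o) = 0
√(95*y(-10) + (-48 - 112)*((2 + 6)*2)) = √(95*0 + (-48 - 112)*((2 + 6)*2)) = √(0 - 1280*2) = √(0 - 160*16) = √(0 - 2560) = √(-2560) = 16*I*√10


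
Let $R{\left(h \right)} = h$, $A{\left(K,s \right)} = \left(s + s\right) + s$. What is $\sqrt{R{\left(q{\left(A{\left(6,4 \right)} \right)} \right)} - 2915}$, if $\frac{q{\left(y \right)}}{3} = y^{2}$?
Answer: $i \sqrt{2483} \approx 49.83 i$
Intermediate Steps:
$A{\left(K,s \right)} = 3 s$ ($A{\left(K,s \right)} = 2 s + s = 3 s$)
$q{\left(y \right)} = 3 y^{2}$
$\sqrt{R{\left(q{\left(A{\left(6,4 \right)} \right)} \right)} - 2915} = \sqrt{3 \left(3 \cdot 4\right)^{2} - 2915} = \sqrt{3 \cdot 12^{2} - 2915} = \sqrt{3 \cdot 144 - 2915} = \sqrt{432 - 2915} = \sqrt{-2483} = i \sqrt{2483}$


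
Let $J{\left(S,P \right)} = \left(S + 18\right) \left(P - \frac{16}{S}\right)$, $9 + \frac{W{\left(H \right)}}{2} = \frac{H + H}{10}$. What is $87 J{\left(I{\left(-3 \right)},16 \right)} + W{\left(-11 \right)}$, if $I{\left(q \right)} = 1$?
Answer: $- \frac{112}{5} \approx -22.4$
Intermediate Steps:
$W{\left(H \right)} = -18 + \frac{2 H}{5}$ ($W{\left(H \right)} = -18 + 2 \frac{H + H}{10} = -18 + 2 \cdot 2 H \frac{1}{10} = -18 + 2 \frac{H}{5} = -18 + \frac{2 H}{5}$)
$J{\left(S,P \right)} = \left(18 + S\right) \left(P - \frac{16}{S}\right)$
$87 J{\left(I{\left(-3 \right)},16 \right)} + W{\left(-11 \right)} = 87 \left(-16 - \frac{288}{1} + 18 \cdot 16 + 16 \cdot 1\right) + \left(-18 + \frac{2}{5} \left(-11\right)\right) = 87 \left(-16 - 288 + 288 + 16\right) - \frac{112}{5} = 87 \cdot 0 - \frac{112}{5} = 0 - \frac{112}{5} = - \frac{112}{5}$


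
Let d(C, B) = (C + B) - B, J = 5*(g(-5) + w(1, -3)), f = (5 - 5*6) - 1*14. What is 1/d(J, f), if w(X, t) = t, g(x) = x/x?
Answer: -⅒ ≈ -0.10000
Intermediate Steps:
g(x) = 1
f = -39 (f = (5 - 30) - 14 = -25 - 14 = -39)
J = -10 (J = 5*(1 - 3) = 5*(-2) = -10)
d(C, B) = C (d(C, B) = (B + C) - B = C)
1/d(J, f) = 1/(-10) = -⅒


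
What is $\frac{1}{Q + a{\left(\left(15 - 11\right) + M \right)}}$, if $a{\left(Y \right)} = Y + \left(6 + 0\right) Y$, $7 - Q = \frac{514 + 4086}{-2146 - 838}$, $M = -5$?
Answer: $\frac{373}{575} \approx 0.6487$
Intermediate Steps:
$Q = \frac{3186}{373}$ ($Q = 7 - \frac{514 + 4086}{-2146 - 838} = 7 - \frac{4600}{-2984} = 7 - 4600 \left(- \frac{1}{2984}\right) = 7 - - \frac{575}{373} = 7 + \frac{575}{373} = \frac{3186}{373} \approx 8.5415$)
$a{\left(Y \right)} = 7 Y$ ($a{\left(Y \right)} = Y + 6 Y = 7 Y$)
$\frac{1}{Q + a{\left(\left(15 - 11\right) + M \right)}} = \frac{1}{\frac{3186}{373} + 7 \left(\left(15 - 11\right) - 5\right)} = \frac{1}{\frac{3186}{373} + 7 \left(4 - 5\right)} = \frac{1}{\frac{3186}{373} + 7 \left(-1\right)} = \frac{1}{\frac{3186}{373} - 7} = \frac{1}{\frac{575}{373}} = \frac{373}{575}$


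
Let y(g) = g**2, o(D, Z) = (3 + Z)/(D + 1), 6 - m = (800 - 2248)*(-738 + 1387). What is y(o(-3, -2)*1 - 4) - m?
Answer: -3758951/4 ≈ -9.3974e+5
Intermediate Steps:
m = 939758 (m = 6 - (800 - 2248)*(-738 + 1387) = 6 - (-1448)*649 = 6 - 1*(-939752) = 6 + 939752 = 939758)
o(D, Z) = (3 + Z)/(1 + D)
y(o(-3, -2)*1 - 4) - m = (((3 - 2)/(1 - 3))*1 - 4)**2 - 1*939758 = ((1/(-2))*1 - 4)**2 - 939758 = (-1/2*1*1 - 4)**2 - 939758 = (-1/2*1 - 4)**2 - 939758 = (-1/2 - 4)**2 - 939758 = (-9/2)**2 - 939758 = 81/4 - 939758 = -3758951/4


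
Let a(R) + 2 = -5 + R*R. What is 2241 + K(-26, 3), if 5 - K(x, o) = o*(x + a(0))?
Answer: 2345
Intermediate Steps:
a(R) = -7 + R² (a(R) = -2 + (-5 + R*R) = -2 + (-5 + R²) = -7 + R²)
K(x, o) = 5 - o*(-7 + x) (K(x, o) = 5 - o*(x + (-7 + 0²)) = 5 - o*(x + (-7 + 0)) = 5 - o*(x - 7) = 5 - o*(-7 + x))
2241 + K(-26, 3) = 2241 + (5 + 7*3 - 1*3*(-26)) = 2241 + (5 + 21 + 78) = 2241 + 104 = 2345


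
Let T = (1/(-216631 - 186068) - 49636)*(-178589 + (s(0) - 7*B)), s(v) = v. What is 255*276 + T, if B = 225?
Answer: 3601212595936280/402699 ≈ 8.9427e+9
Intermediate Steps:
T = 3601184253980660/402699 (T = (1/(-216631 - 186068) - 49636)*(-178589 + (0 - 7*225)) = (1/(-402699) - 49636)*(-178589 + (0 - 1575)) = (-1/402699 - 49636)*(-178589 - 1575) = -19988367565/402699*(-180164) = 3601184253980660/402699 ≈ 8.9426e+9)
255*276 + T = 255*276 + 3601184253980660/402699 = 70380 + 3601184253980660/402699 = 3601212595936280/402699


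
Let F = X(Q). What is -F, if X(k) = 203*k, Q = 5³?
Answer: -25375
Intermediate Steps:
Q = 125
F = 25375 (F = 203*125 = 25375)
-F = -1*25375 = -25375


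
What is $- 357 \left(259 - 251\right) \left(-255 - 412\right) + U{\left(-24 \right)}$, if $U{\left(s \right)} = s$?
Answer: $1904928$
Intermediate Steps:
$- 357 \left(259 - 251\right) \left(-255 - 412\right) + U{\left(-24 \right)} = - 357 \left(259 - 251\right) \left(-255 - 412\right) - 24 = - 357 \cdot 8 \left(-667\right) - 24 = \left(-357\right) \left(-5336\right) - 24 = 1904952 - 24 = 1904928$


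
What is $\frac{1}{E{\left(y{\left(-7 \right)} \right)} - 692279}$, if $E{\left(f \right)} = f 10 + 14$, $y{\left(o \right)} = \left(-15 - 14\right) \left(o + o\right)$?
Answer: $- \frac{1}{688205} \approx -1.4531 \cdot 10^{-6}$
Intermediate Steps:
$y{\left(o \right)} = - 58 o$ ($y{\left(o \right)} = - 29 \cdot 2 o = - 58 o$)
$E{\left(f \right)} = 14 + 10 f$ ($E{\left(f \right)} = 10 f + 14 = 14 + 10 f$)
$\frac{1}{E{\left(y{\left(-7 \right)} \right)} - 692279} = \frac{1}{\left(14 + 10 \left(\left(-58\right) \left(-7\right)\right)\right) - 692279} = \frac{1}{\left(14 + 10 \cdot 406\right) - 692279} = \frac{1}{\left(14 + 4060\right) - 692279} = \frac{1}{4074 - 692279} = \frac{1}{-688205} = - \frac{1}{688205}$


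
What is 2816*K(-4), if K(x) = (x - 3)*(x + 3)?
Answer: 19712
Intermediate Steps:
K(x) = (-3 + x)*(3 + x)
2816*K(-4) = 2816*(-9 + (-4)²) = 2816*(-9 + 16) = 2816*7 = 19712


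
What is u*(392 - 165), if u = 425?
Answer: 96475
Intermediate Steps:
u*(392 - 165) = 425*(392 - 165) = 425*227 = 96475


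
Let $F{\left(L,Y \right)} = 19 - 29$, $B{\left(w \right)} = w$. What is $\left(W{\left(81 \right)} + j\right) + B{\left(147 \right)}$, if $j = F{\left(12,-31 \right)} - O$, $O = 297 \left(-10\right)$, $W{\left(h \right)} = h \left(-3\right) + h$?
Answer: $2945$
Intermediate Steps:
$W{\left(h \right)} = - 2 h$ ($W{\left(h \right)} = - 3 h + h = - 2 h$)
$F{\left(L,Y \right)} = -10$
$O = -2970$
$j = 2960$ ($j = -10 - -2970 = -10 + 2970 = 2960$)
$\left(W{\left(81 \right)} + j\right) + B{\left(147 \right)} = \left(\left(-2\right) 81 + 2960\right) + 147 = \left(-162 + 2960\right) + 147 = 2798 + 147 = 2945$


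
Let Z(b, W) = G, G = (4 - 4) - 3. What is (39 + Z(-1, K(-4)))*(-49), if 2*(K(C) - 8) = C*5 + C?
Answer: -1764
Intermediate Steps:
K(C) = 8 + 3*C (K(C) = 8 + (C*5 + C)/2 = 8 + (5*C + C)/2 = 8 + (6*C)/2 = 8 + 3*C)
G = -3 (G = 0 - 3 = -3)
Z(b, W) = -3
(39 + Z(-1, K(-4)))*(-49) = (39 - 3)*(-49) = 36*(-49) = -1764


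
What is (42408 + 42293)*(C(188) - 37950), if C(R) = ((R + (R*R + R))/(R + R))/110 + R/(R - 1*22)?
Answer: -5869191051555/1826 ≈ -3.2142e+9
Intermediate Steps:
C(R) = R/(-22 + R) + (R**2 + 2*R)/(220*R) (C(R) = ((R + (R**2 + R))/((2*R)))*(1/110) + R/(R - 22) = ((R + (R + R**2))*(1/(2*R)))*(1/110) + R/(-22 + R) = ((R**2 + 2*R)*(1/(2*R)))*(1/110) + R/(-22 + R) = ((R**2 + 2*R)/(2*R))*(1/110) + R/(-22 + R) = (R**2 + 2*R)/(220*R) + R/(-22 + R) = R/(-22 + R) + (R**2 + 2*R)/(220*R))
(42408 + 42293)*(C(188) - 37950) = (42408 + 42293)*((-44 + 188**2 + 200*188)/(220*(-22 + 188)) - 37950) = 84701*((1/220)*(-44 + 35344 + 37600)/166 - 37950) = 84701*((1/220)*(1/166)*72900 - 37950) = 84701*(3645/1826 - 37950) = 84701*(-69293055/1826) = -5869191051555/1826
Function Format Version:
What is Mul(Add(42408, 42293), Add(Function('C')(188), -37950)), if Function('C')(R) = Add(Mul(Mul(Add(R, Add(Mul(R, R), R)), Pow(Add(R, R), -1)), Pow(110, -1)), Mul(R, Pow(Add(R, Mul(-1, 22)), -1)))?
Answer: Rational(-5869191051555, 1826) ≈ -3.2142e+9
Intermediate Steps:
Function('C')(R) = Add(Mul(R, Pow(Add(-22, R), -1)), Mul(Rational(1, 220), Pow(R, -1), Add(Pow(R, 2), Mul(2, R)))) (Function('C')(R) = Add(Mul(Mul(Add(R, Add(Pow(R, 2), R)), Pow(Mul(2, R), -1)), Rational(1, 110)), Mul(R, Pow(Add(R, -22), -1))) = Add(Mul(Mul(Add(R, Add(R, Pow(R, 2))), Mul(Rational(1, 2), Pow(R, -1))), Rational(1, 110)), Mul(R, Pow(Add(-22, R), -1))) = Add(Mul(Mul(Add(Pow(R, 2), Mul(2, R)), Mul(Rational(1, 2), Pow(R, -1))), Rational(1, 110)), Mul(R, Pow(Add(-22, R), -1))) = Add(Mul(Mul(Rational(1, 2), Pow(R, -1), Add(Pow(R, 2), Mul(2, R))), Rational(1, 110)), Mul(R, Pow(Add(-22, R), -1))) = Add(Mul(Rational(1, 220), Pow(R, -1), Add(Pow(R, 2), Mul(2, R))), Mul(R, Pow(Add(-22, R), -1))) = Add(Mul(R, Pow(Add(-22, R), -1)), Mul(Rational(1, 220), Pow(R, -1), Add(Pow(R, 2), Mul(2, R)))))
Mul(Add(42408, 42293), Add(Function('C')(188), -37950)) = Mul(Add(42408, 42293), Add(Mul(Rational(1, 220), Pow(Add(-22, 188), -1), Add(-44, Pow(188, 2), Mul(200, 188))), -37950)) = Mul(84701, Add(Mul(Rational(1, 220), Pow(166, -1), Add(-44, 35344, 37600)), -37950)) = Mul(84701, Add(Mul(Rational(1, 220), Rational(1, 166), 72900), -37950)) = Mul(84701, Add(Rational(3645, 1826), -37950)) = Mul(84701, Rational(-69293055, 1826)) = Rational(-5869191051555, 1826)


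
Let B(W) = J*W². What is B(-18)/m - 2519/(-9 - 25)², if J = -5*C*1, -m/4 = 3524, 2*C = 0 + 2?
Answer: -1051097/509218 ≈ -2.0641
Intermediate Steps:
C = 1 (C = (0 + 2)/2 = (½)*2 = 1)
m = -14096 (m = -4*3524 = -14096)
J = -5 (J = -5*1*1 = -5*1 = -5)
B(W) = -5*W²
B(-18)/m - 2519/(-9 - 25)² = -5*(-18)²/(-14096) - 2519/(-9 - 25)² = -5*324*(-1/14096) - 2519/((-34)²) = -1620*(-1/14096) - 2519/1156 = 405/3524 - 2519*1/1156 = 405/3524 - 2519/1156 = -1051097/509218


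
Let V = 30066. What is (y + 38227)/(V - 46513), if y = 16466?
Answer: -54693/16447 ≈ -3.3254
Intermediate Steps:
(y + 38227)/(V - 46513) = (16466 + 38227)/(30066 - 46513) = 54693/(-16447) = 54693*(-1/16447) = -54693/16447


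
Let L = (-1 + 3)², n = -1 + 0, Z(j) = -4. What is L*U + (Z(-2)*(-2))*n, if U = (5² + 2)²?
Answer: 2908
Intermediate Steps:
n = -1
U = 729 (U = (25 + 2)² = 27² = 729)
L = 4 (L = 2² = 4)
L*U + (Z(-2)*(-2))*n = 4*729 - 4*(-2)*(-1) = 2916 + 8*(-1) = 2916 - 8 = 2908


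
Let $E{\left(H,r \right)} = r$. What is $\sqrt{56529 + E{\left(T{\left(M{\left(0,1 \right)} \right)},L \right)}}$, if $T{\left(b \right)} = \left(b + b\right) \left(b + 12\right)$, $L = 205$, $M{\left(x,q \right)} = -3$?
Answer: $\sqrt{56734} \approx 238.19$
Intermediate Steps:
$T{\left(b \right)} = 2 b \left(12 + b\right)$
$\sqrt{56529 + E{\left(T{\left(M{\left(0,1 \right)} \right)},L \right)}} = \sqrt{56529 + 205} = \sqrt{56734}$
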